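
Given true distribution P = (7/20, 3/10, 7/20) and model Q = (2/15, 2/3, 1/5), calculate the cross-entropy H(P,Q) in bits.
2.0056 bits

Cross-entropy: H(P,Q) = -Σ p(x) log q(x)

Alternatively: H(P,Q) = H(P) + D_KL(P||Q)
H(P) = 1.5813 bits
D_KL(P||Q) = 0.4243 bits

H(P,Q) = 1.5813 + 0.4243 = 2.0056 bits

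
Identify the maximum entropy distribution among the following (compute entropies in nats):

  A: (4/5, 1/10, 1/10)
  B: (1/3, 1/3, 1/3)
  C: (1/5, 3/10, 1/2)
B

For a discrete distribution over n outcomes, entropy is maximized by the uniform distribution.

Computing entropies:
H(A) = 0.6390 nats
H(B) = 1.0986 nats
H(C) = 1.0297 nats

The uniform distribution (where all probabilities equal 1/3) achieves the maximum entropy of log_e(3) = 1.0986 nats.

Distribution B has the highest entropy.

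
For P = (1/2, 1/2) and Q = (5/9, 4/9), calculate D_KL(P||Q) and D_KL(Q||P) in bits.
D_KL(P||Q) = 0.0090, D_KL(Q||P) = 0.0089

KL divergence is not symmetric: D_KL(P||Q) ≠ D_KL(Q||P) in general.

D_KL(P||Q) = 0.0090 bits
D_KL(Q||P) = 0.0089 bits

No, they are not equal!

This asymmetry is why KL divergence is not a true distance metric.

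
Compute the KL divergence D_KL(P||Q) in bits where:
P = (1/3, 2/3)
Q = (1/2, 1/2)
0.0817 bits

KL divergence: D_KL(P||Q) = Σ p(x) log(p(x)/q(x))

Computing term by term:
  x=0: 1/3 × log_2[(1/3)/(1/2)] = 1/3 × -0.5850 = -0.1950
  x=1: 2/3 × log_2[(2/3)/(1/2)] = 2/3 × 0.4150 = 0.2767

D_KL(P||Q) = 0.0817 bits

Note: KL divergence is always non-negative and equals 0 iff P = Q.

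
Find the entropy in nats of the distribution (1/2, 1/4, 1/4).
1.0397 nats

Shannon entropy is H(X) = -Σ p(x) log p(x).

For P = (1/2, 1/4, 1/4):
H = -1/2 × log_e(1/2) -1/4 × log_e(1/4) -1/4 × log_e(1/4)
H = 1.0397 nats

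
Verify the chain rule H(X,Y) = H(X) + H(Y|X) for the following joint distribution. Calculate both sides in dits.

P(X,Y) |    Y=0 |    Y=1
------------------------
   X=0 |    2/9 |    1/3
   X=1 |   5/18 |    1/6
H(X,Y) = 0.5884, H(X) = 0.2983, H(Y|X) = 0.2901 (all in dits)

Chain rule: H(X,Y) = H(X) + H(Y|X)

Left side — joint entropy directly:
H(X,Y) = -Σ p(x,y) log p(x,y) = 0.5884 dits

Right side — compute H(Y|X) from the conditional distributions:
P(X) = (5/9, 4/9), so H(X) = 0.2983 dits
H(Y|X) = Σ_x P(X=x) · H(Y|X=x):
  P(Y|X=0) = (2/5, 3/5), H(Y|X=0) = 0.2923, weight P(X=0) = 5/9
  P(Y|X=1) = (5/8, 3/8), H(Y|X=1) = 0.2873, weight P(X=1) = 4/9
H(Y|X) = 0.2901 dits

H(X) + H(Y|X) = 0.2983 + 0.2901 = 0.5884 dits

Both sides equal 0.5884 dits. ✓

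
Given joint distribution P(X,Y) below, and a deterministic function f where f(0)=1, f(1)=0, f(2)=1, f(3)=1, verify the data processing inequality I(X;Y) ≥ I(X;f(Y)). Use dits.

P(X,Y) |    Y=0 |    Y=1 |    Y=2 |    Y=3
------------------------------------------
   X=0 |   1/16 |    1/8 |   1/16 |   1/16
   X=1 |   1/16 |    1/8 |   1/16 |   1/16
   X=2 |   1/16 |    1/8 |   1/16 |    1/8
I(X;Y) = 0.0047, I(X;f(Y)) = 0.0010, inequality holds: 0.0047 ≥ 0.0010

Data Processing Inequality: For any Markov chain X → Y → Z, we have I(X;Y) ≥ I(X;Z).

Here Z = f(Y) is a deterministic function of Y, forming X → Y → Z.

Original I(X;Y) = 0.0047 dits

After applying f:
P(X,Z) where Z=f(Y):
- P(X,Z=0) = P(X,Y=1)
- P(X,Z=1) = P(X,Y=0) + P(X,Y=2) + P(X,Y=3)

I(X;Z) = I(X;f(Y)) = 0.0010 dits

Verification: 0.0047 ≥ 0.0010 ✓

Information cannot be created by processing; the function f can only lose information about X.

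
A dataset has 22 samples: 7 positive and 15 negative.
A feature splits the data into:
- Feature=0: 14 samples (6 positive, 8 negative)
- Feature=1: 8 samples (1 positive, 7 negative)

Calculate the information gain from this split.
0.0778 bits

Information Gain = H(Y) - H(Y|Feature)

Before split:
P(positive) = 7/22 = 0.3182
H(Y) = 0.9024 bits

After split:
Feature=0: H = 0.9852 bits (weight = 14/22)
Feature=1: H = 0.5436 bits (weight = 8/22)
H(Y|Feature) = (14/22)×0.9852 + (8/22)×0.5436 = 0.8246 bits

Information Gain = 0.9024 - 0.8246 = 0.0778 bits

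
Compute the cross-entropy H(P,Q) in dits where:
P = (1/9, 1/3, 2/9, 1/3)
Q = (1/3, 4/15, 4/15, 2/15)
0.6636 dits

Cross-entropy: H(P,Q) = -Σ p(x) log q(x)

Alternatively: H(P,Q) = H(P) + D_KL(P||Q)
H(P) = 0.5693 dits
D_KL(P||Q) = 0.0943 dits

H(P,Q) = 0.5693 + 0.0943 = 0.6636 dits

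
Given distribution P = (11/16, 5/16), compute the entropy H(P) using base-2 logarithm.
0.8960 bits

Shannon entropy is H(X) = -Σ p(x) log p(x).

For P = (11/16, 5/16):
H = -11/16 × log_2(11/16) -5/16 × log_2(5/16)
H = 0.8960 bits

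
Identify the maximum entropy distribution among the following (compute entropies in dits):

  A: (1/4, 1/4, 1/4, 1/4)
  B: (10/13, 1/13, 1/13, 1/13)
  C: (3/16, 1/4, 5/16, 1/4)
A

For a discrete distribution over n outcomes, entropy is maximized by the uniform distribution.

Computing entropies:
H(A) = 0.6021 dits
H(B) = 0.3447 dits
H(C) = 0.5952 dits

The uniform distribution (where all probabilities equal 1/4) achieves the maximum entropy of log_10(4) = 0.6021 dits.

Distribution A has the highest entropy.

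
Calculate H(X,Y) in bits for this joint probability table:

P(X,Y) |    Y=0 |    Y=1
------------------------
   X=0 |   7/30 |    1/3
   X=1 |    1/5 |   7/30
1.9725 bits

Joint entropy is H(X,Y) = -Σ_{x,y} p(x,y) log p(x,y).

Summing over all non-zero entries:
H(X,Y) = -[7/30·log_2(7/30) + 1/3·log_2(1/3) + 1/5·log_2(1/5) + 7/30·log_2(7/30)]
H(X,Y) = 1.9725 bits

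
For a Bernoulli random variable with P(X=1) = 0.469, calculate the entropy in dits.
0.3002 dits

The binary entropy function is:
H(p) = -p log(p) - (1-p) log(1-p)

H(0.469) = -0.469 × log_10(0.469) - 0.531 × log_10(0.531)
H(0.469) = 0.3002 dits

Note: Binary entropy is maximized at p=0.5 (H=1 bit) and minimized at p=0 or p=1 (H=0).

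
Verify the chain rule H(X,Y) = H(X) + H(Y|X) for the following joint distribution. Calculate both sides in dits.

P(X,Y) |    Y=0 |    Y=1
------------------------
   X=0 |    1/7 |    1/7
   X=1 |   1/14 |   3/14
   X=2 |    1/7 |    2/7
H(X,Y) = 0.7429, H(X) = 0.4686, H(Y|X) = 0.2743 (all in dits)

Chain rule: H(X,Y) = H(X) + H(Y|X)

Left side — joint entropy directly:
H(X,Y) = -Σ p(x,y) log p(x,y) = 0.7429 dits

Right side — compute H(Y|X) from the conditional distributions:
P(X) = (2/7, 2/7, 3/7), so H(X) = 0.4686 dits
H(Y|X) = Σ_x P(X=x) · H(Y|X=x):
  P(Y|X=0) = (1/2, 1/2), H(Y|X=0) = 0.3010, weight P(X=0) = 2/7
  P(Y|X=1) = (1/4, 3/4), H(Y|X=1) = 0.2442, weight P(X=1) = 2/7
  P(Y|X=2) = (1/3, 2/3), H(Y|X=2) = 0.2764, weight P(X=2) = 3/7
H(Y|X) = 0.2743 dits

H(X) + H(Y|X) = 0.4686 + 0.2743 = 0.7429 dits

Both sides equal 0.7429 dits. ✓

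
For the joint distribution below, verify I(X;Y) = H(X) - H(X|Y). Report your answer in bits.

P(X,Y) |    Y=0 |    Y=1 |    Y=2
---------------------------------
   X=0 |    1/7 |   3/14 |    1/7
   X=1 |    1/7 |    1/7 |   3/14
I(X;Y) = 0.0207 bits

Mutual information has multiple equivalent forms:
- I(X;Y) = H(X) - H(X|Y)
- I(X;Y) = H(Y) - H(Y|X)
- I(X;Y) = H(X) + H(Y) - H(X,Y)

Computing all quantities:
H(X) = 1.0000, H(Y) = 1.5774, H(X,Y) = 2.5567
H(X|Y) = 0.9793, H(Y|X) = 1.5567

Verification:
H(X) - H(X|Y) = 1.0000 - 0.9793 = 0.0207
H(Y) - H(Y|X) = 1.5774 - 1.5567 = 0.0207
H(X) + H(Y) - H(X,Y) = 1.0000 + 1.5774 - 2.5567 = 0.0207

All forms give I(X;Y) = 0.0207 bits. ✓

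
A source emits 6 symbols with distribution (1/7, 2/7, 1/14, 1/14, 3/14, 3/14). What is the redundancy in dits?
0.0515 dits

Redundancy measures how far a source is from maximum entropy:
R = H_max - H(X)

Maximum entropy for 6 symbols: H_max = log_10(6) = 0.7782 dits
Actual entropy: H(X) = 0.7266 dits
Redundancy: R = 0.7782 - 0.7266 = 0.0515 dits

This redundancy represents potential for compression: the source could be compressed by 0.0515 dits per symbol.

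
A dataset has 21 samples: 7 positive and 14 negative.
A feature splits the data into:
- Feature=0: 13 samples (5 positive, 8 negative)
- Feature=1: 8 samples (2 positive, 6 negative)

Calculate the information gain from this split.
0.0142 bits

Information Gain = H(Y) - H(Y|Feature)

Before split:
P(positive) = 7/21 = 0.3333
H(Y) = 0.9183 bits

After split:
Feature=0: H = 0.9612 bits (weight = 13/21)
Feature=1: H = 0.8113 bits (weight = 8/21)
H(Y|Feature) = (13/21)×0.9612 + (8/21)×0.8113 = 0.9041 bits

Information Gain = 0.9183 - 0.9041 = 0.0142 bits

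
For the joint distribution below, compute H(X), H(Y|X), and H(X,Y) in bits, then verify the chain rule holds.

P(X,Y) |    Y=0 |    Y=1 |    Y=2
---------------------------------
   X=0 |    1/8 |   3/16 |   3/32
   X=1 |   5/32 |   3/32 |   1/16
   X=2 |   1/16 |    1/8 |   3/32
H(X,Y) = 3.0817, H(X) = 1.5671, H(Y|X) = 1.5147 (all in bits)

Chain rule: H(X,Y) = H(X) + H(Y|X)

Left side — joint entropy directly:
H(X,Y) = -Σ p(x,y) log p(x,y) = 3.0817 bits

Right side — compute H(Y|X) from the conditional distributions:
P(X) = (13/32, 5/16, 9/32), so H(X) = 1.5671 bits
H(Y|X) = Σ_x P(X=x) · H(Y|X=x):
  P(Y|X=0) = (4/13, 6/13, 3/13), H(Y|X=0) = 1.5262, weight P(X=0) = 13/32
  P(Y|X=1) = (1/2, 3/10, 1/5), H(Y|X=1) = 1.4855, weight P(X=1) = 5/16
  P(Y|X=2) = (2/9, 4/9, 1/3), H(Y|X=2) = 1.5305, weight P(X=2) = 9/32
H(Y|X) = 1.5147 bits

H(X) + H(Y|X) = 1.5671 + 1.5147 = 3.0817 bits

Both sides equal 3.0817 bits. ✓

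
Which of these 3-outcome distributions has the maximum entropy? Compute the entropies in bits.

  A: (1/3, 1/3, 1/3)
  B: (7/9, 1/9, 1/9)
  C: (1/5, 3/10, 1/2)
A

For a discrete distribution over n outcomes, entropy is maximized by the uniform distribution.

Computing entropies:
H(A) = 1.5850 bits
H(B) = 0.9864 bits
H(C) = 1.4855 bits

The uniform distribution (where all probabilities equal 1/3) achieves the maximum entropy of log_2(3) = 1.5850 bits.

Distribution A has the highest entropy.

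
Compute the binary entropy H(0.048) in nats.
0.1926 nats

The binary entropy function is:
H(p) = -p log(p) - (1-p) log(1-p)

H(0.048) = -0.048 × log_e(0.048) - 0.952 × log_e(0.952)
H(0.048) = 0.1926 nats

Note: Binary entropy is maximized at p=0.5 (H=1 bit) and minimized at p=0 or p=1 (H=0).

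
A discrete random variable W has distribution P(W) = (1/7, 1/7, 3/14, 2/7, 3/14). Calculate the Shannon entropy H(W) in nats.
1.5741 nats

Shannon entropy is H(X) = -Σ p(x) log p(x).

For P = (1/7, 1/7, 3/14, 2/7, 3/14):
H = -1/7 × log_e(1/7) -1/7 × log_e(1/7) -3/14 × log_e(3/14) -2/7 × log_e(2/7) -3/14 × log_e(3/14)
H = 1.5741 nats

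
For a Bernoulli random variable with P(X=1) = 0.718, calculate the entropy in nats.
0.5948 nats

The binary entropy function is:
H(p) = -p log(p) - (1-p) log(1-p)

H(0.718) = -0.718 × log_e(0.718) - 0.282 × log_e(0.282)
H(0.718) = 0.5948 nats

Note: Binary entropy is maximized at p=0.5 (H=1 bit) and minimized at p=0 or p=1 (H=0).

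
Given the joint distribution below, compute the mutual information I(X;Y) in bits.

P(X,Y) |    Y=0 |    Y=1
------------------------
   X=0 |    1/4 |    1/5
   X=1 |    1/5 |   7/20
0.0267 bits

Mutual information: I(X;Y) = H(X) + H(Y) - H(X,Y)

Marginals:
P(X) = (9/20, 11/20), H(X) = 0.9928 bits
P(Y) = (9/20, 11/20), H(Y) = 0.9928 bits

Joint entropy: H(X,Y) = 1.9589 bits

I(X;Y) = 0.9928 + 0.9928 - 1.9589 = 0.0267 bits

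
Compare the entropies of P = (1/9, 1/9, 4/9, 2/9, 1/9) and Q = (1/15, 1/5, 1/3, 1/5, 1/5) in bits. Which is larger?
Q

Computing entropies in bits:
H(P) = 2.0588
H(Q) = 2.1819

Distribution Q has higher entropy.

Intuition: The distribution closer to uniform (more spread out) has higher entropy.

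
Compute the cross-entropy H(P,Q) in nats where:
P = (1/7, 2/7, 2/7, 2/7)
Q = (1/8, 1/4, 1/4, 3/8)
1.3695 nats

Cross-entropy: H(P,Q) = -Σ p(x) log q(x)

Alternatively: H(P,Q) = H(P) + D_KL(P||Q)
H(P) = 1.3518 nats
D_KL(P||Q) = 0.0177 nats

H(P,Q) = 1.3518 + 0.0177 = 1.3695 nats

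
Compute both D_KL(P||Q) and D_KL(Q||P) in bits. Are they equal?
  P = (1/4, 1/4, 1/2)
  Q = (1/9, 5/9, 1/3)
D_KL(P||Q) = 0.2970, D_KL(Q||P) = 0.3150

KL divergence is not symmetric: D_KL(P||Q) ≠ D_KL(Q||P) in general.

D_KL(P||Q) = 0.2970 bits
D_KL(Q||P) = 0.3150 bits

No, they are not equal!

This asymmetry is why KL divergence is not a true distance metric.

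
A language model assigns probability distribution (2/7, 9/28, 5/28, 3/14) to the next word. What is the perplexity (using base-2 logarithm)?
3.8981

Perplexity is 2^H (or exp(H) for natural log).

First, H = -Σ p log p = 1.9628 bits
Perplexity = 2^1.9628 = 3.8981

Interpretation: The model's uncertainty is equivalent to choosing uniformly among 3.9 options.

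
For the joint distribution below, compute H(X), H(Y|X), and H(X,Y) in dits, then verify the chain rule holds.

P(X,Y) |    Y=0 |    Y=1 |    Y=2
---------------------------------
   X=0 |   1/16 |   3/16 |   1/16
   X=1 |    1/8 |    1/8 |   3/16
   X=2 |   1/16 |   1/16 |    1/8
H(X,Y) = 0.9123, H(X) = 0.4654, H(Y|X) = 0.4469 (all in dits)

Chain rule: H(X,Y) = H(X) + H(Y|X)

Left side — joint entropy directly:
H(X,Y) = -Σ p(x,y) log p(x,y) = 0.9123 dits

Right side — compute H(Y|X) from the conditional distributions:
P(X) = (5/16, 7/16, 1/4), so H(X) = 0.4654 dits
H(Y|X) = Σ_x P(X=x) · H(Y|X=x):
  P(Y|X=0) = (1/5, 3/5, 1/5), H(Y|X=0) = 0.4127, weight P(X=0) = 5/16
  P(Y|X=1) = (2/7, 2/7, 3/7), H(Y|X=1) = 0.4686, weight P(X=1) = 7/16
  P(Y|X=2) = (1/4, 1/4, 1/2), H(Y|X=2) = 0.4515, weight P(X=2) = 1/4
H(Y|X) = 0.4469 dits

H(X) + H(Y|X) = 0.4654 + 0.4469 = 0.9123 dits

Both sides equal 0.9123 dits. ✓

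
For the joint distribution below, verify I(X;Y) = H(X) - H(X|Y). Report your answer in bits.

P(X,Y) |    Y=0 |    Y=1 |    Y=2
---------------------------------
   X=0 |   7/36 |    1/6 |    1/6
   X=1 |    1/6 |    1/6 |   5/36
I(X;Y) = 0.0011 bits

Mutual information has multiple equivalent forms:
- I(X;Y) = H(X) - H(X|Y)
- I(X;Y) = H(Y) - H(Y|X)
- I(X;Y) = H(X) + H(Y) - H(X,Y)

Computing all quantities:
H(X) = 0.9978, H(Y) = 1.5816, H(X,Y) = 2.5783
H(X|Y) = 0.9966, H(Y|X) = 1.5805

Verification:
H(X) - H(X|Y) = 0.9978 - 0.9966 = 0.0011
H(Y) - H(Y|X) = 1.5816 - 1.5805 = 0.0011
H(X) + H(Y) - H(X,Y) = 0.9978 + 1.5816 - 2.5783 = 0.0011

All forms give I(X;Y) = 0.0011 bits. ✓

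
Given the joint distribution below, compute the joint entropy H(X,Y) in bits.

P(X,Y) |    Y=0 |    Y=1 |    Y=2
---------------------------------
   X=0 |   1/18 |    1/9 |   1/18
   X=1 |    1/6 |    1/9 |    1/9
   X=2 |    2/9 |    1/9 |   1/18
3.0169 bits

Joint entropy is H(X,Y) = -Σ_{x,y} p(x,y) log p(x,y).

Summing over all non-zero entries:
H(X,Y) = -[1/18·log_2(1/18) + 1/9·log_2(1/9) + 1/18·log_2(1/18) + 1/6·log_2(1/6) + 1/9·log_2(1/9) + 1/9·log_2(1/9) + 2/9·log_2(2/9) + 1/9·log_2(1/9) + 1/18·log_2(1/18)]
H(X,Y) = 3.0169 bits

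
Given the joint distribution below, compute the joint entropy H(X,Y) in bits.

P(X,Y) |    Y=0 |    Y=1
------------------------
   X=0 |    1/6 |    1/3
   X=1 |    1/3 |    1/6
1.9183 bits

Joint entropy is H(X,Y) = -Σ_{x,y} p(x,y) log p(x,y).

Summing over all non-zero entries:
H(X,Y) = -[1/6·log_2(1/6) + 1/3·log_2(1/3) + 1/3·log_2(1/3) + 1/6·log_2(1/6)]
H(X,Y) = 1.9183 bits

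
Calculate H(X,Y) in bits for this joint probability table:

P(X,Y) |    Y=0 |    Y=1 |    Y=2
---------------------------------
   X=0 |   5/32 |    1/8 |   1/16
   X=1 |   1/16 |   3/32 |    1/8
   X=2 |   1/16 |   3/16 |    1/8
3.0664 bits

Joint entropy is H(X,Y) = -Σ_{x,y} p(x,y) log p(x,y).

Summing over all non-zero entries:
H(X,Y) = -[5/32·log_2(5/32) + 1/8·log_2(1/8) + 1/16·log_2(1/16) + 1/16·log_2(1/16) + 3/32·log_2(3/32) + 1/8·log_2(1/8) + 1/16·log_2(1/16) + 3/16·log_2(3/16) + 1/8·log_2(1/8)]
H(X,Y) = 3.0664 bits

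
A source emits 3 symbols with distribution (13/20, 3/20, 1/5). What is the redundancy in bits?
0.3061 bits

Redundancy measures how far a source is from maximum entropy:
R = H_max - H(X)

Maximum entropy for 3 symbols: H_max = log_2(3) = 1.5850 bits
Actual entropy: H(X) = 1.2789 bits
Redundancy: R = 1.5850 - 1.2789 = 0.3061 bits

This redundancy represents potential for compression: the source could be compressed by 0.3061 bits per symbol.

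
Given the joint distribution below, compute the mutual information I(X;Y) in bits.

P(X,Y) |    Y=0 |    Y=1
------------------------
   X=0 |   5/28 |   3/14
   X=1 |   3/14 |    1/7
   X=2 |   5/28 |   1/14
0.0322 bits

Mutual information: I(X;Y) = H(X) + H(Y) - H(X,Y)

Marginals:
P(X) = (11/28, 5/14, 1/4), H(X) = 1.5601 bits
P(Y) = (4/7, 3/7), H(Y) = 0.9852 bits

Joint entropy: H(X,Y) = 2.5131 bits

I(X;Y) = 1.5601 + 0.9852 - 2.5131 = 0.0322 bits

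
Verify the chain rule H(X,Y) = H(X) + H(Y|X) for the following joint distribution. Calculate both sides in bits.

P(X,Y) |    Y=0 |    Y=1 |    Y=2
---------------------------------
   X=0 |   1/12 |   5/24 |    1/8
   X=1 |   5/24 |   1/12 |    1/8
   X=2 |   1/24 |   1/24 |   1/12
H(X,Y) = 2.9713, H(X) = 1.4834, H(Y|X) = 1.4879 (all in bits)

Chain rule: H(X,Y) = H(X) + H(Y|X)

Left side — joint entropy directly:
H(X,Y) = -Σ p(x,y) log p(x,y) = 2.9713 bits

Right side — compute H(Y|X) from the conditional distributions:
P(X) = (5/12, 5/12, 1/6), so H(X) = 1.4834 bits
H(Y|X) = Σ_x P(X=x) · H(Y|X=x):
  P(Y|X=0) = (1/5, 1/2, 3/10), H(Y|X=0) = 1.4855, weight P(X=0) = 5/12
  P(Y|X=1) = (1/2, 1/5, 3/10), H(Y|X=1) = 1.4855, weight P(X=1) = 5/12
  P(Y|X=2) = (1/4, 1/4, 1/2), H(Y|X=2) = 1.5000, weight P(X=2) = 1/6
H(Y|X) = 1.4879 bits

H(X) + H(Y|X) = 1.4834 + 1.4879 = 2.9713 bits

Both sides equal 2.9713 bits. ✓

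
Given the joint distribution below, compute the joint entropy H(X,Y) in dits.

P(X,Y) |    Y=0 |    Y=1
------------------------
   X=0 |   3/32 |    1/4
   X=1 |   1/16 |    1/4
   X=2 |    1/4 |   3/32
0.7196 dits

Joint entropy is H(X,Y) = -Σ_{x,y} p(x,y) log p(x,y).

Summing over all non-zero entries:
H(X,Y) = -[3/32·log_10(3/32) + 1/4·log_10(1/4) + 1/16·log_10(1/16) + 1/4·log_10(1/4) + 1/4·log_10(1/4) + 3/32·log_10(3/32)]
H(X,Y) = 0.7196 dits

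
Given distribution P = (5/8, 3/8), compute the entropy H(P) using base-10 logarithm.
0.2873 dits

Shannon entropy is H(X) = -Σ p(x) log p(x).

For P = (5/8, 3/8):
H = -5/8 × log_10(5/8) -3/8 × log_10(3/8)
H = 0.2873 dits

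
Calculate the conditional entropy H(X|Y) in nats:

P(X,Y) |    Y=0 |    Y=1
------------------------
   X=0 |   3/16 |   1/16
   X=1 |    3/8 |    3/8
0.5375 nats

Using the chain rule: H(X|Y) = H(X,Y) - H(Y)

First, compute H(X,Y) = 1.2228 nats

Marginal P(Y) = (9/16, 7/16)
H(Y) = 0.6853 nats

H(X|Y) = H(X,Y) - H(Y) = 1.2228 - 0.6853 = 0.5375 nats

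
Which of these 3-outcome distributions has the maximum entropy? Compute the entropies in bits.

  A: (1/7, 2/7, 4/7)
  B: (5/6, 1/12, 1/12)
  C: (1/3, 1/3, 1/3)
C

For a discrete distribution over n outcomes, entropy is maximized by the uniform distribution.

Computing entropies:
H(A) = 1.3788 bits
H(B) = 0.8167 bits
H(C) = 1.5850 bits

The uniform distribution (where all probabilities equal 1/3) achieves the maximum entropy of log_2(3) = 1.5850 bits.

Distribution C has the highest entropy.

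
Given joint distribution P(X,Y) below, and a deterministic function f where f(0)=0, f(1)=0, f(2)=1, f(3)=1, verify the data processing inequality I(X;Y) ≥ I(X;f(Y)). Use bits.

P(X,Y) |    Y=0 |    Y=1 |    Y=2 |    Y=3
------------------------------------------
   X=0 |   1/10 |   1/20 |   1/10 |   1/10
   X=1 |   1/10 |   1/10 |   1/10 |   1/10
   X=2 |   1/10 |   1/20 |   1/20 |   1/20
I(X;Y) = 0.0224, I(X;f(Y)) = 0.0124, inequality holds: 0.0224 ≥ 0.0124

Data Processing Inequality: For any Markov chain X → Y → Z, we have I(X;Y) ≥ I(X;Z).

Here Z = f(Y) is a deterministic function of Y, forming X → Y → Z.

Original I(X;Y) = 0.0224 bits

After applying f:
P(X,Z) where Z=f(Y):
- P(X,Z=0) = P(X,Y=0) + P(X,Y=1)
- P(X,Z=1) = P(X,Y=2) + P(X,Y=3)

I(X;Z) = I(X;f(Y)) = 0.0124 bits

Verification: 0.0224 ≥ 0.0124 ✓

Information cannot be created by processing; the function f can only lose information about X.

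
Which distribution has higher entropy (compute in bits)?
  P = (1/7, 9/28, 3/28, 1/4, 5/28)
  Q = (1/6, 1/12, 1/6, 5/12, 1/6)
P

Computing entropies in bits:
H(P) = 2.2165
H(Q) = 2.1175

Distribution P has higher entropy.

Intuition: The distribution closer to uniform (more spread out) has higher entropy.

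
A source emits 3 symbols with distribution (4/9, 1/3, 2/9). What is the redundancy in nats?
0.0378 nats

Redundancy measures how far a source is from maximum entropy:
R = H_max - H(X)

Maximum entropy for 3 symbols: H_max = log_e(3) = 1.0986 nats
Actual entropy: H(X) = 1.0609 nats
Redundancy: R = 1.0986 - 1.0609 = 0.0378 nats

This redundancy represents potential for compression: the source could be compressed by 0.0378 nats per symbol.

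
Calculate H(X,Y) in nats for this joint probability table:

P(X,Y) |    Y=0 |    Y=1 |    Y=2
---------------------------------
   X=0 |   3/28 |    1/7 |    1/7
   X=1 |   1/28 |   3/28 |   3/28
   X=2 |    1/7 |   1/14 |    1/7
2.1374 nats

Joint entropy is H(X,Y) = -Σ_{x,y} p(x,y) log p(x,y).

Summing over all non-zero entries:
H(X,Y) = -[3/28·log_e(3/28) + 1/7·log_e(1/7) + 1/7·log_e(1/7) + 1/28·log_e(1/28) + 3/28·log_e(3/28) + 3/28·log_e(3/28) + 1/7·log_e(1/7) + 1/14·log_e(1/14) + 1/7·log_e(1/7)]
H(X,Y) = 2.1374 nats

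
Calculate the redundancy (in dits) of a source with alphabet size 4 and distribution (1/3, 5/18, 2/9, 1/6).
0.0136 dits

Redundancy measures how far a source is from maximum entropy:
R = H_max - H(X)

Maximum entropy for 4 symbols: H_max = log_10(4) = 0.6021 dits
Actual entropy: H(X) = 0.5884 dits
Redundancy: R = 0.6021 - 0.5884 = 0.0136 dits

This redundancy represents potential for compression: the source could be compressed by 0.0136 dits per symbol.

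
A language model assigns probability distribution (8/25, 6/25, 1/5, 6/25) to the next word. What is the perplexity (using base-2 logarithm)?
3.9413

Perplexity is 2^H (or exp(H) for natural log).

First, H = -Σ p log p = 1.9787 bits
Perplexity = 2^1.9787 = 3.9413

Interpretation: The model's uncertainty is equivalent to choosing uniformly among 3.9 options.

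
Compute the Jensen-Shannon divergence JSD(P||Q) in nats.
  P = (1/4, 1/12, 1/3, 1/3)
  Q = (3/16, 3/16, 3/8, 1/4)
0.0161 nats

Jensen-Shannon divergence is:
JSD(P||Q) = 0.5 × D_KL(P||M) + 0.5 × D_KL(Q||M)
where M = 0.5 × (P + Q) is the mixture distribution.

M = 0.5 × (1/4, 1/12, 1/3, 1/3) + 0.5 × (3/16, 3/16, 3/8, 1/4) = (7/32, 0.135417, 0.354167, 7/24)

D_KL(P||M) = 0.0172 nats
D_KL(Q||M) = 0.0150 nats

JSD(P||Q) = 0.5 × 0.0172 + 0.5 × 0.0150 = 0.0161 nats

Unlike KL divergence, JSD is symmetric and bounded: 0 ≤ JSD ≤ log(2).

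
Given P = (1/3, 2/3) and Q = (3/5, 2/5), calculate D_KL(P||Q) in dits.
0.0628 dits

KL divergence: D_KL(P||Q) = Σ p(x) log(p(x)/q(x))

Computing term by term:
  x=0: 1/3 × log_10[(1/3)/(3/5)] = 1/3 × -0.2553 = -0.0851
  x=1: 2/3 × log_10[(2/3)/(2/5)] = 2/3 × 0.2218 = 0.1479

D_KL(P||Q) = 0.0628 dits

Note: KL divergence is always non-negative and equals 0 iff P = Q.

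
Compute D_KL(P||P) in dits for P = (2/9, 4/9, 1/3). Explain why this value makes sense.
0.0000 dits

KL divergence satisfies the Gibbs inequality: D_KL(P||Q) ≥ 0 for all distributions P, Q.

D_KL(P||Q) = Σ p(x) log(p(x)/q(x))
Each term is p(x) × log_10(p(x)/p(x)) = p(x) × log_10(1) = 0, so the sum is 0.
D_KL(P||Q) = 0.0000 dits

When P = Q, the KL divergence is exactly 0, as there is no 'divergence' between identical distributions.

This non-negativity is a fundamental property: relative entropy cannot be negative because it measures how different Q is from P.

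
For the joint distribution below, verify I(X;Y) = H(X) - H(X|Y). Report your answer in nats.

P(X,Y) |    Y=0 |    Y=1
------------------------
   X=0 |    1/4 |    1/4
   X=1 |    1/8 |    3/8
I(X;Y) = 0.0338 nats

Mutual information has multiple equivalent forms:
- I(X;Y) = H(X) - H(X|Y)
- I(X;Y) = H(Y) - H(Y|X)
- I(X;Y) = H(X) + H(Y) - H(X,Y)

Computing all quantities:
H(X) = 0.6931, H(Y) = 0.6616, H(X,Y) = 1.3209
H(X|Y) = 0.6593, H(Y|X) = 0.6277

Verification:
H(X) - H(X|Y) = 0.6931 - 0.6593 = 0.0338
H(Y) - H(Y|X) = 0.6616 - 0.6277 = 0.0338
H(X) + H(Y) - H(X,Y) = 0.6931 + 0.6616 - 1.3209 = 0.0338

All forms give I(X;Y) = 0.0338 nats. ✓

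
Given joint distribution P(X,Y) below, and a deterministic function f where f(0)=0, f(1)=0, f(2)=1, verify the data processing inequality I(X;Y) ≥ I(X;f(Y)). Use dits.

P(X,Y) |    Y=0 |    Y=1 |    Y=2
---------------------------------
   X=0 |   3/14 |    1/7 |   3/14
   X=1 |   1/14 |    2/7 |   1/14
I(X;Y) = 0.0386, I(X;f(Y)) = 0.0118, inequality holds: 0.0386 ≥ 0.0118

Data Processing Inequality: For any Markov chain X → Y → Z, we have I(X;Y) ≥ I(X;Z).

Here Z = f(Y) is a deterministic function of Y, forming X → Y → Z.

Original I(X;Y) = 0.0386 dits

After applying f:
P(X,Z) where Z=f(Y):
- P(X,Z=0) = P(X,Y=0) + P(X,Y=1)
- P(X,Z=1) = P(X,Y=2)

I(X;Z) = I(X;f(Y)) = 0.0118 dits

Verification: 0.0386 ≥ 0.0118 ✓

Information cannot be created by processing; the function f can only lose information about X.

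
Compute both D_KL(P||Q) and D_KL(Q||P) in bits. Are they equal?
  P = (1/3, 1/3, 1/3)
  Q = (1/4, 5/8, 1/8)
D_KL(P||Q) = 0.3077, D_KL(Q||P) = 0.2862

KL divergence is not symmetric: D_KL(P||Q) ≠ D_KL(Q||P) in general.

D_KL(P||Q) = 0.3077 bits
D_KL(Q||P) = 0.2862 bits

No, they are not equal!

This asymmetry is why KL divergence is not a true distance metric.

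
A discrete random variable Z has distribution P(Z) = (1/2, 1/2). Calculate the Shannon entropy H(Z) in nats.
0.6931 nats

Shannon entropy is H(X) = -Σ p(x) log p(x).

For P = (1/2, 1/2):
H = -1/2 × log_e(1/2) -1/2 × log_e(1/2)
H = 0.6931 nats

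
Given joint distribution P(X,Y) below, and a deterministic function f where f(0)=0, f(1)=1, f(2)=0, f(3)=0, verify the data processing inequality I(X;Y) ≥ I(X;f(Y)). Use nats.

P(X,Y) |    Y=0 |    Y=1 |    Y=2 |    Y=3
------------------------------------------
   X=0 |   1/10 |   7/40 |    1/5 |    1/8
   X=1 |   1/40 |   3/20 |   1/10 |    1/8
I(X;Y) = 0.0219, I(X;f(Y)) = 0.0038, inequality holds: 0.0219 ≥ 0.0038

Data Processing Inequality: For any Markov chain X → Y → Z, we have I(X;Y) ≥ I(X;Z).

Here Z = f(Y) is a deterministic function of Y, forming X → Y → Z.

Original I(X;Y) = 0.0219 nats

After applying f:
P(X,Z) where Z=f(Y):
- P(X,Z=0) = P(X,Y=0) + P(X,Y=2) + P(X,Y=3)
- P(X,Z=1) = P(X,Y=1)

I(X;Z) = I(X;f(Y)) = 0.0038 nats

Verification: 0.0219 ≥ 0.0038 ✓

Information cannot be created by processing; the function f can only lose information about X.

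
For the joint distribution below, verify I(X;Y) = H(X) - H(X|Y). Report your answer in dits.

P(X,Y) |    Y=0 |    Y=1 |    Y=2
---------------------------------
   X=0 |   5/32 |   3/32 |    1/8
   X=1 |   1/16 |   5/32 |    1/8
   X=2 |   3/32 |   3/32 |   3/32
I(X;Y) = 0.0123 dits

Mutual information has multiple equivalent forms:
- I(X;Y) = H(X) - H(X|Y)
- I(X;Y) = H(Y) - H(Y|X)
- I(X;Y) = H(X) + H(Y) - H(X,Y)

Computing all quantities:
H(X) = 0.4741, H(Y) = 0.4767, H(X,Y) = 0.9385
H(X|Y) = 0.4618, H(Y|X) = 0.4644

Verification:
H(X) - H(X|Y) = 0.4741 - 0.4618 = 0.0123
H(Y) - H(Y|X) = 0.4767 - 0.4644 = 0.0123
H(X) + H(Y) - H(X,Y) = 0.4741 + 0.4767 - 0.9385 = 0.0123

All forms give I(X;Y) = 0.0123 dits. ✓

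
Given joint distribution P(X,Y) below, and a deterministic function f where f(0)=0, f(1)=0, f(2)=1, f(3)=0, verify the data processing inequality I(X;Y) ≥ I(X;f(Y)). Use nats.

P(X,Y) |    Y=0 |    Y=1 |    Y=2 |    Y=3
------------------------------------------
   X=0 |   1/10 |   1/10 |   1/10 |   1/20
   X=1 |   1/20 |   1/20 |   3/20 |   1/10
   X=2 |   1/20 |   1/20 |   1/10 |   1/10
I(X;Y) = 0.0388, I(X;f(Y)) = 0.0081, inequality holds: 0.0388 ≥ 0.0081

Data Processing Inequality: For any Markov chain X → Y → Z, we have I(X;Y) ≥ I(X;Z).

Here Z = f(Y) is a deterministic function of Y, forming X → Y → Z.

Original I(X;Y) = 0.0388 nats

After applying f:
P(X,Z) where Z=f(Y):
- P(X,Z=0) = P(X,Y=0) + P(X,Y=1) + P(X,Y=3)
- P(X,Z=1) = P(X,Y=2)

I(X;Z) = I(X;f(Y)) = 0.0081 nats

Verification: 0.0388 ≥ 0.0081 ✓

Information cannot be created by processing; the function f can only lose information about X.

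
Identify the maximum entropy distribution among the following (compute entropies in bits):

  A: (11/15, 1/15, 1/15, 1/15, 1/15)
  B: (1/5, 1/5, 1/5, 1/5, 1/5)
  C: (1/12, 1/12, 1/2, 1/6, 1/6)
B

For a discrete distribution over n outcomes, entropy is maximized by the uniform distribution.

Computing entropies:
H(A) = 1.3700 bits
H(B) = 2.3219 bits
H(C) = 1.9591 bits

The uniform distribution (where all probabilities equal 1/5) achieves the maximum entropy of log_2(5) = 2.3219 bits.

Distribution B has the highest entropy.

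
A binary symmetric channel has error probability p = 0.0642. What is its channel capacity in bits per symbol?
0.6561 bits

For a binary symmetric channel (BSC) with error probability p:
Capacity C = 1 - H(p) bits per symbol

where H(p) = -p log₂(p) - (1-p) log₂(1-p) is the binary entropy function.

H(0.0642) = 0.3439 bits
C = 1 - 0.3439 = 0.6561 bits per symbol

This means we can reliably transmit up to 0.6561 bits of information per channel use.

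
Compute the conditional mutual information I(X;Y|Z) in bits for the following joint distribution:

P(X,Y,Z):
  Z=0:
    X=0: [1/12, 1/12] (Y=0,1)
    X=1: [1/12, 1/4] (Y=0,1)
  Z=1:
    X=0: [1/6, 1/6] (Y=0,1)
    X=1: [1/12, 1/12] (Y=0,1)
0.0221 bits

Conditional mutual information: I(X;Y|Z) = H(X|Z) + H(Y|Z) - H(X,Y|Z)

H(Z) = 1.0000
H(X,Z) = 1.9183 → H(X|Z) = 0.9183
H(Y,Z) = 1.9591 → H(Y|Z) = 0.9591
H(X,Y,Z) = 2.8554 → H(X,Y|Z) = 1.8554

I(X;Y|Z) = 0.9183 + 0.9591 - 1.8554 = 0.0221 bits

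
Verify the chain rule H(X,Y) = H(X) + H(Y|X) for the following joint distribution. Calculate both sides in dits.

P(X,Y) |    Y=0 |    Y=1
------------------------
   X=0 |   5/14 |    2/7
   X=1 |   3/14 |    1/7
H(X,Y) = 0.5792, H(X) = 0.2831, H(Y|X) = 0.2962 (all in dits)

Chain rule: H(X,Y) = H(X) + H(Y|X)

Left side — joint entropy directly:
H(X,Y) = -Σ p(x,y) log p(x,y) = 0.5792 dits

Right side — compute H(Y|X) from the conditional distributions:
P(X) = (9/14, 5/14), so H(X) = 0.2831 dits
H(Y|X) = Σ_x P(X=x) · H(Y|X=x):
  P(Y|X=0) = (5/9, 4/9), H(Y|X=0) = 0.2983, weight P(X=0) = 9/14
  P(Y|X=1) = (3/5, 2/5), H(Y|X=1) = 0.2923, weight P(X=1) = 5/14
H(Y|X) = 0.2962 dits

H(X) + H(Y|X) = 0.2831 + 0.2962 = 0.5792 dits

Both sides equal 0.5792 dits. ✓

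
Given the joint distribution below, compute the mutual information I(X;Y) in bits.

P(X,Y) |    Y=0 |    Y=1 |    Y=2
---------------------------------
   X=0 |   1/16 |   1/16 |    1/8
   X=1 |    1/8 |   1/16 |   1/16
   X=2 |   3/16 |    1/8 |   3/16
0.0306 bits

Mutual information: I(X;Y) = H(X) + H(Y) - H(X,Y)

Marginals:
P(X) = (1/4, 1/4, 1/2), H(X) = 1.5000 bits
P(Y) = (3/8, 1/4, 3/8), H(Y) = 1.5613 bits

Joint entropy: H(X,Y) = 3.0306 bits

I(X;Y) = 1.5000 + 1.5613 - 3.0306 = 0.0306 bits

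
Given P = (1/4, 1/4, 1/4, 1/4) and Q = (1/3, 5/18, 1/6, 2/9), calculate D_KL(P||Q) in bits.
0.0470 bits

KL divergence: D_KL(P||Q) = Σ p(x) log(p(x)/q(x))

Computing term by term:
  x=0: 1/4 × log_2[(1/4)/(1/3)] = 1/4 × -0.4150 = -0.1038
  x=1: 1/4 × log_2[(1/4)/(5/18)] = 1/4 × -0.1520 = -0.0380
  x=2: 1/4 × log_2[(1/4)/(1/6)] = 1/4 × 0.5850 = 0.1462
  x=3: 1/4 × log_2[(1/4)/(2/9)] = 1/4 × 0.1699 = 0.0425

D_KL(P||Q) = 0.0470 bits

Note: KL divergence is always non-negative and equals 0 iff P = Q.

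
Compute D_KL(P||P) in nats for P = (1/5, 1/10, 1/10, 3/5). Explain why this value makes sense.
0.0000 nats

KL divergence satisfies the Gibbs inequality: D_KL(P||Q) ≥ 0 for all distributions P, Q.

D_KL(P||Q) = Σ p(x) log(p(x)/q(x))
Each term is p(x) × log_e(p(x)/p(x)) = p(x) × log_e(1) = 0, so the sum is 0.
D_KL(P||Q) = 0.0000 nats

When P = Q, the KL divergence is exactly 0, as there is no 'divergence' between identical distributions.

This non-negativity is a fundamental property: relative entropy cannot be negative because it measures how different Q is from P.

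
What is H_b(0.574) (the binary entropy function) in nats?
0.6822 nats

The binary entropy function is:
H(p) = -p log(p) - (1-p) log(1-p)

H(0.574) = -0.574 × log_e(0.574) - 0.426 × log_e(0.426)
H(0.574) = 0.6822 nats

Note: Binary entropy is maximized at p=0.5 (H=1 bit) and minimized at p=0 or p=1 (H=0).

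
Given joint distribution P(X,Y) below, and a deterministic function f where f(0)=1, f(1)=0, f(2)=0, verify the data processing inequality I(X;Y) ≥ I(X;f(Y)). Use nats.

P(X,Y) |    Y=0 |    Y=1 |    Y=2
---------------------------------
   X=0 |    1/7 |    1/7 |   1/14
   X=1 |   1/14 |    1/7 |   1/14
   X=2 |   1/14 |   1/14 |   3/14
I(X;Y) = 0.0802, I(X;f(Y)) = 0.0185, inequality holds: 0.0802 ≥ 0.0185

Data Processing Inequality: For any Markov chain X → Y → Z, we have I(X;Y) ≥ I(X;Z).

Here Z = f(Y) is a deterministic function of Y, forming X → Y → Z.

Original I(X;Y) = 0.0802 nats

After applying f:
P(X,Z) where Z=f(Y):
- P(X,Z=0) = P(X,Y=1) + P(X,Y=2)
- P(X,Z=1) = P(X,Y=0)

I(X;Z) = I(X;f(Y)) = 0.0185 nats

Verification: 0.0802 ≥ 0.0185 ✓

Information cannot be created by processing; the function f can only lose information about X.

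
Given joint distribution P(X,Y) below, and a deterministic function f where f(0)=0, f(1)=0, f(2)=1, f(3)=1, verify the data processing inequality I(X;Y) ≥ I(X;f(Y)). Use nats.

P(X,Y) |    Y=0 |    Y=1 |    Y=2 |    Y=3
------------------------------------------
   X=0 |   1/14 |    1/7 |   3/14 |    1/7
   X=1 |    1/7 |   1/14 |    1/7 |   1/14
I(X;Y) = 0.0334, I(X;f(Y)) = 0.0078, inequality holds: 0.0334 ≥ 0.0078

Data Processing Inequality: For any Markov chain X → Y → Z, we have I(X;Y) ≥ I(X;Z).

Here Z = f(Y) is a deterministic function of Y, forming X → Y → Z.

Original I(X;Y) = 0.0334 nats

After applying f:
P(X,Z) where Z=f(Y):
- P(X,Z=0) = P(X,Y=0) + P(X,Y=1)
- P(X,Z=1) = P(X,Y=2) + P(X,Y=3)

I(X;Z) = I(X;f(Y)) = 0.0078 nats

Verification: 0.0334 ≥ 0.0078 ✓

Information cannot be created by processing; the function f can only lose information about X.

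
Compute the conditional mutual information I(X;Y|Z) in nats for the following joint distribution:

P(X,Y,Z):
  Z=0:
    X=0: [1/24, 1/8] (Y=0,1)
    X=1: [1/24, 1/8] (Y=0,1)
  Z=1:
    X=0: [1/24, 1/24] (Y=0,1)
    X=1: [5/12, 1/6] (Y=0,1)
0.0073 nats

Conditional mutual information: I(X;Y|Z) = H(X|Z) + H(Y|Z) - H(X,Y|Z)

H(Z) = 0.6365
H(X,Z) = 1.1187 → H(X|Z) = 0.4822
H(Y,Z) = 1.2380 → H(Y|Z) = 0.6015
H(X,Y,Z) = 1.7129 → H(X,Y|Z) = 1.0764

I(X;Y|Z) = 0.4822 + 0.6015 - 1.0764 = 0.0073 nats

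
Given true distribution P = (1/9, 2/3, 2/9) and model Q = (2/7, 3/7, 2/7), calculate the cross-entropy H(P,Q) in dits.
0.4267 dits

Cross-entropy: H(P,Q) = -Σ p(x) log q(x)

Alternatively: H(P,Q) = H(P) + D_KL(P||Q)
H(P) = 0.3686 dits
D_KL(P||Q) = 0.0581 dits

H(P,Q) = 0.3686 + 0.0581 = 0.4267 dits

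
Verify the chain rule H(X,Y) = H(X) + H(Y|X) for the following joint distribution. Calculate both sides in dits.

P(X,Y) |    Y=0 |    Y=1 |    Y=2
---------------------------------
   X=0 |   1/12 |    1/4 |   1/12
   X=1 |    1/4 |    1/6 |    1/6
H(X,Y) = 0.7403, H(X) = 0.2950, H(Y|X) = 0.4453 (all in dits)

Chain rule: H(X,Y) = H(X) + H(Y|X)

Left side — joint entropy directly:
H(X,Y) = -Σ p(x,y) log p(x,y) = 0.7403 dits

Right side — compute H(Y|X) from the conditional distributions:
P(X) = (5/12, 7/12), so H(X) = 0.2950 dits
H(Y|X) = Σ_x P(X=x) · H(Y|X=x):
  P(Y|X=0) = (1/5, 3/5, 1/5), H(Y|X=0) = 0.4127, weight P(X=0) = 5/12
  P(Y|X=1) = (3/7, 2/7, 2/7), H(Y|X=1) = 0.4686, weight P(X=1) = 7/12
H(Y|X) = 0.4453 dits

H(X) + H(Y|X) = 0.2950 + 0.4453 = 0.7403 dits

Both sides equal 0.7403 dits. ✓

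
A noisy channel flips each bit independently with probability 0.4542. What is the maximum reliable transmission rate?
0.0061 bits

For a binary symmetric channel (BSC) with error probability p:
Capacity C = 1 - H(p) bits per symbol

where H(p) = -p log₂(p) - (1-p) log₂(1-p) is the binary entropy function.

H(0.4542) = 0.9939 bits
C = 1 - 0.9939 = 0.0061 bits per symbol

This means we can reliably transmit up to 0.0061 bits of information per channel use.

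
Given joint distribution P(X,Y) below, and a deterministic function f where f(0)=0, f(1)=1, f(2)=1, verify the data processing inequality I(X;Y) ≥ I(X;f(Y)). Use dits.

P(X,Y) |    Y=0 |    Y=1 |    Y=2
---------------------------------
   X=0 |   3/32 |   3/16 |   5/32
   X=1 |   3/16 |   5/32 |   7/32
I(X;Y) = 0.0064, I(X;f(Y)) = 0.0038, inequality holds: 0.0064 ≥ 0.0038

Data Processing Inequality: For any Markov chain X → Y → Z, we have I(X;Y) ≥ I(X;Z).

Here Z = f(Y) is a deterministic function of Y, forming X → Y → Z.

Original I(X;Y) = 0.0064 dits

After applying f:
P(X,Z) where Z=f(Y):
- P(X,Z=0) = P(X,Y=0)
- P(X,Z=1) = P(X,Y=1) + P(X,Y=2)

I(X;Z) = I(X;f(Y)) = 0.0038 dits

Verification: 0.0064 ≥ 0.0038 ✓

Information cannot be created by processing; the function f can only lose information about X.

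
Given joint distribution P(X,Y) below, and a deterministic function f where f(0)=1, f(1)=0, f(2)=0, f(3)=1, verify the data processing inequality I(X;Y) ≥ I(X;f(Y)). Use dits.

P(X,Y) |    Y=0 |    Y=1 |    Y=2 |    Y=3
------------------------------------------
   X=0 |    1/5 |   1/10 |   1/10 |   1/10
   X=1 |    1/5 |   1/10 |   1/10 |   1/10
I(X;Y) = 0.0000, I(X;f(Y)) = 0.0000, inequality holds: 0.0000 ≥ 0.0000

Data Processing Inequality: For any Markov chain X → Y → Z, we have I(X;Y) ≥ I(X;Z).

Here Z = f(Y) is a deterministic function of Y, forming X → Y → Z.

Original I(X;Y) = 0.0000 dits

After applying f:
P(X,Z) where Z=f(Y):
- P(X,Z=0) = P(X,Y=1) + P(X,Y=2)
- P(X,Z=1) = P(X,Y=0) + P(X,Y=3)

I(X;Z) = I(X;f(Y)) = 0.0000 dits

Verification: 0.0000 ≥ 0.0000 ✓

Information cannot be created by processing; the function f can only lose information about X.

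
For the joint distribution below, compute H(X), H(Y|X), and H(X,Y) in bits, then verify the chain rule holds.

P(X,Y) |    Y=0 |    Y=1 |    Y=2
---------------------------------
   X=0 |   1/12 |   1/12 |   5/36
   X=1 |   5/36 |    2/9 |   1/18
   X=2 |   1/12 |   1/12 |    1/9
H(X,Y) = 3.0522, H(X) = 1.5622, H(Y|X) = 1.4899 (all in bits)

Chain rule: H(X,Y) = H(X) + H(Y|X)

Left side — joint entropy directly:
H(X,Y) = -Σ p(x,y) log p(x,y) = 3.0522 bits

Right side — compute H(Y|X) from the conditional distributions:
P(X) = (11/36, 5/12, 5/18), so H(X) = 1.5622 bits
H(Y|X) = Σ_x P(X=x) · H(Y|X=x):
  P(Y|X=0) = (3/11, 3/11, 5/11), H(Y|X=0) = 1.5395, weight P(X=0) = 11/36
  P(Y|X=1) = (1/3, 8/15, 2/15), H(Y|X=1) = 1.3996, weight P(X=1) = 5/12
  P(Y|X=2) = (3/10, 3/10, 2/5), H(Y|X=2) = 1.5710, weight P(X=2) = 5/18
H(Y|X) = 1.4899 bits

H(X) + H(Y|X) = 1.5622 + 1.4899 = 3.0522 bits

Both sides equal 3.0522 bits. ✓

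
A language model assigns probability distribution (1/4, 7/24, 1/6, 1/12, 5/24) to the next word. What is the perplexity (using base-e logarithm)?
4.6573

Perplexity is e^H (or exp(H) for natural log).

First, H = -Σ p log p = 1.5384 nats
Perplexity = e^1.5384 = 4.6573

Interpretation: The model's uncertainty is equivalent to choosing uniformly among 4.7 options.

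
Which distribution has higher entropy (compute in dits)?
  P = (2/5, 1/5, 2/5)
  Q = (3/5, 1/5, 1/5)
P

Computing entropies in dits:
H(P) = 0.4581
H(Q) = 0.4127

Distribution P has higher entropy.

Intuition: The distribution closer to uniform (more spread out) has higher entropy.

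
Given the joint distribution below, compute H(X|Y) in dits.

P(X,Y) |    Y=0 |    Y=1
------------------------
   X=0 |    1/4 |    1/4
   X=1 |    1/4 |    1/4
0.3010 dits

Using the chain rule: H(X|Y) = H(X,Y) - H(Y)

First, compute H(X,Y) = 0.6021 dits

Marginal P(Y) = (1/2, 1/2)
H(Y) = 0.3010 dits

H(X|Y) = H(X,Y) - H(Y) = 0.6021 - 0.3010 = 0.3010 dits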